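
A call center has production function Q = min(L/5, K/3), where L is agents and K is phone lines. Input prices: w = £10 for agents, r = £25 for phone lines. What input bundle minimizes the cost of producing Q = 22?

L* = 110, K* = 66

With a fixed-proportions technology, the cost-minimizing bundle uses no slack in either input: L/5 = K/3 = Q.
So L = 5·22 = 110 and K = 3·22 = 66.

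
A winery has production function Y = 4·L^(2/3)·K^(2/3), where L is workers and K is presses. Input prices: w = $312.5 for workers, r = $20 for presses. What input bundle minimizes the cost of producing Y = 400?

L* = 8, K* = 125

Cost minimization requires the marginal rate of technical substitution to equal the input-price ratio: MP_L/MP_K = w/r.
Here MP_L/MP_K = (2/3)·(K/L)/(2/3) = (K/L). Setting this equal to 312.5/20 = 15.625 gives K = 15.625L.
Substituting into Y = 400: 4·L^(2/3)·(15.625L)^(2/3) = 400.
Solving, L = 8 and K = 125.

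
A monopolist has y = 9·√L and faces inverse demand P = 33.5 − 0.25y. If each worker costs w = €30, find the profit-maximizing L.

L* = 9

Marginal revenue from the inverse demand is MR = 33.5 − 0.5y.
The marginal product is MP_L = 4.5·L^(-1/2).
A monopolist hires until marginal revenue product equals the wage: MR·MP_L = w.
At L, y = 9·√L. Substituting and solving: (33.5 − 4.5·√L)·4.5·L^(-1/2) = 30 gives L = 9.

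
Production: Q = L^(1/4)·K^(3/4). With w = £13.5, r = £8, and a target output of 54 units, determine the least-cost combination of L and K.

L* = 16, K* = 81

Cost minimization requires the marginal rate of technical substitution to equal the input-price ratio: MP_L/MP_K = w/r.
Here MP_L/MP_K = (1/4)·(K/L)/(3/4) = (1/3)·(K/L). Setting this equal to 13.5/8 = 1.6875 gives K = 5.0625L.
Substituting into Q = 54: L^(1/4)·(5.0625L)^(3/4) = 54.
Solving, L = 16 and K = 81.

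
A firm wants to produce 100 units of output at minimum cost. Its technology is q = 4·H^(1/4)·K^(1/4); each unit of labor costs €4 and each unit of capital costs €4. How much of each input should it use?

H* = 625, K* = 625

Cost minimization requires the marginal rate of technical substitution to equal the input-price ratio: MP_H/MP_K = w/r.
Here MP_H/MP_K = (1/4)·(K/H)/(1/4) = (K/H). Setting this equal to 4/4 = 1 gives K = H.
Substituting into q = 100: 4·H^(1/4)·(H)^(1/4) = 100.
Solving, H = 625 and K = 625.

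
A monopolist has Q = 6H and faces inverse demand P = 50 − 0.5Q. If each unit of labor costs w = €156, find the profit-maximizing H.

H* = 4

Marginal revenue from the inverse demand is MR = 50 − Q.
The marginal product is MP_H = 6.
A monopolist hires until marginal revenue product equals the wage: MR·MP_H = w.
(50 − 6H)·6 = 156, so H = 4.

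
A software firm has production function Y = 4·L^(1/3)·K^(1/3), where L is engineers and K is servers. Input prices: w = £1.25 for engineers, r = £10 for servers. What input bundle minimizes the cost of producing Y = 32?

L* = 64, K* = 8

Cost minimization requires the marginal rate of technical substitution to equal the input-price ratio: MP_L/MP_K = w/r.
Here MP_L/MP_K = (1/3)·(K/L)/(1/3) = (K/L). Setting this equal to 1.25/10 = 0.125 gives K = 0.125L.
Substituting into Y = 32: 4·L^(1/3)·(0.125L)^(1/3) = 32.
Solving, L = 64 and K = 8.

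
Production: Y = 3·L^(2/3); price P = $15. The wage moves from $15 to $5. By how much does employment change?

From P·MP_L = w with MP_L = 2·L^(-1/3), the labor demand is L(w) = (30/w)^(3).
At w = 15: L = 8. At w = 5: L = 216.
ΔL = 216 − 8 = 208.

ΔL = 208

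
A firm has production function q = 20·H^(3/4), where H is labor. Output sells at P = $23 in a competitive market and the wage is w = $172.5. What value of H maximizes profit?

H* = 16

MP_H = (3/4)·20·H^(-1/4) = 15·H^(-1/4).
Profit maximization for a price taker requires P·MP_H = w: 23·15·H^(-1/4) = 172.5.
So H^(-1/4) = 0.5, which gives H = 16.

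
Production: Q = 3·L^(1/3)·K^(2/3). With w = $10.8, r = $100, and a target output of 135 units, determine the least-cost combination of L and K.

Cost minimization requires the marginal rate of technical substitution to equal the input-price ratio: MP_L/MP_K = w/r.
Here MP_L/MP_K = (1/3)·(K/L)/(2/3) = 0.5·(K/L). Setting this equal to 10.8/100 = 0.108 gives K = 0.216L.
Substituting into Q = 135: 3·L^(1/3)·(0.216L)^(2/3) = 135.
Solving, L = 125 and K = 27.

L* = 125, K* = 27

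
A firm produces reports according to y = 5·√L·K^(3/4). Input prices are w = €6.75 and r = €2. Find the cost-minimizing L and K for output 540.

L* = 16, K* = 81

Cost minimization requires the marginal rate of technical substitution to equal the input-price ratio: MP_L/MP_K = w/r.
Here MP_L/MP_K = (1/2)·(K/L)/(3/4) = (2/3)·(K/L). Setting this equal to 6.75/2 = 3.375 gives K = 5.0625L.
Substituting into y = 540: 5·L^(1/2)·(5.0625L)^(3/4) = 540.
Solving, L = 16 and K = 81.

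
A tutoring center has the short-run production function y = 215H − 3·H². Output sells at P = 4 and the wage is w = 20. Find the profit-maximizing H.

The marginal product of H is MP_H = 215 − 6H.
A price-taking firm hires until the value of the marginal product equals the wage: P·MP_H = w, so 4·(215 − 6H) = 20.
Then 215 − 6H = 5, giving H = 35.

H* = 35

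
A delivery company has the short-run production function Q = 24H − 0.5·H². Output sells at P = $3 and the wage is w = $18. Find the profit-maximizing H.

The marginal product of H is MP_H = 24 − H.
A price-taking firm hires until the value of the marginal product equals the wage: P·MP_H = w, so 3·(24 − H) = 18.
Then 24 − H = 6, giving H = 18.

H* = 18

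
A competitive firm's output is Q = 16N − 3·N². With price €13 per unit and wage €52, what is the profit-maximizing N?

The marginal product of N is MP_N = 16 − 6N.
A price-taking firm hires until the value of the marginal product equals the wage: P·MP_N = w, so 13·(16 − 6N) = 52.
Then 16 − 6N = 4, giving N = 2.

N* = 2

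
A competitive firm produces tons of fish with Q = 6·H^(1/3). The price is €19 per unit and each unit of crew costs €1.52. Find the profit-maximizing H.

MP_H = (1/3)·6·H^(-2/3) = 2·H^(-2/3).
Profit maximization for a price taker requires P·MP_H = w: 19·2·H^(-2/3) = 1.52.
So H^(-2/3) = 0.04, which gives H = 125.

H* = 125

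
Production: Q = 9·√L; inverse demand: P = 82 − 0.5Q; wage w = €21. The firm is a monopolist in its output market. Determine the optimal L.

Marginal revenue from the inverse demand is MR = 82 − Q.
The marginal product is MP_L = 4.5·L^(-1/2).
A monopolist hires until marginal revenue product equals the wage: MR·MP_L = w.
At L, Q = 9·√L. Substituting and solving: (82 − 9·√L)·4.5·L^(-1/2) = 21 gives L = 36.

L* = 36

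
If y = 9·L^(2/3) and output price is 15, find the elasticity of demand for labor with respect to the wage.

MP_L = (2/3)·9·L^(-1/3), so P·MP_L = w gives 90·L^(-1/3) = w.
Solving, L(w) = (90/w)^(3). This is a constant-elasticity form: L ∝ w^(−3), so ε = −3.

ε = -3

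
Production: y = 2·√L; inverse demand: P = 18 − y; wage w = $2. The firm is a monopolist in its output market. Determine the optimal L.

Marginal revenue from the inverse demand is MR = 18 − 2y.
The marginal product is MP_L = L^(-1/2).
A monopolist hires until marginal revenue product equals the wage: MR·MP_L = w.
At L, y = 2·√L. Substituting and solving: (18 − 4·√L)·L^(-1/2) = 2 gives L = 9.

L* = 9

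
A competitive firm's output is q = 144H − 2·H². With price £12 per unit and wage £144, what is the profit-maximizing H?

The marginal product of H is MP_H = 144 − 4H.
A price-taking firm hires until the value of the marginal product equals the wage: P·MP_H = w, so 12·(144 − 4H) = 144.
Then 144 − 4H = 12, giving H = 33.

H* = 33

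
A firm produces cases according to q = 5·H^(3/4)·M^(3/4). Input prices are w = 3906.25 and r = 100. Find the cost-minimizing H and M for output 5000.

Cost minimization requires the marginal rate of technical substitution to equal the input-price ratio: MP_H/MP_M = w/r.
Here MP_H/MP_M = (3/4)·(M/H)/(3/4) = (M/H). Setting this equal to 3906.25/100 = 39.0625 gives M = 39.0625H.
Substituting into q = 5000: 5·H^(3/4)·(39.0625H)^(3/4) = 5000.
Solving, H = 16 and M = 625.

H* = 16, M* = 625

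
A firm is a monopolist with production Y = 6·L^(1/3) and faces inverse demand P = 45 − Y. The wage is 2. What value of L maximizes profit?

L* = 27

Marginal revenue from the inverse demand is MR = 45 − 2Y.
The marginal product is MP_L = 2·L^(-2/3).
A monopolist hires until marginal revenue product equals the wage: MR·MP_L = w.
At L, Y = 6·L^(1/3). Substituting and solving: (45 − 12·L^(1/3))·2·L^(-2/3) = 2 gives L = 27.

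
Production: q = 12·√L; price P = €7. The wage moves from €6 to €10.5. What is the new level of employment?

From P·MP_L = w with MP_L = 6·L^(-1/2), the labor demand is L(w) = (42/w)^(2).
At w = 6: L = 49. At w = 10.5: L = 16.

L* = 16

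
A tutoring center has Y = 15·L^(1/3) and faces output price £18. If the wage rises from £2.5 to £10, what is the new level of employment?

From P·MP_L = w with MP_L = 5·L^(-2/3), the labor demand is L(w) = (90/w)^(3/2).
At w = 2.5: L = 216. At w = 10: L = 27.

L* = 27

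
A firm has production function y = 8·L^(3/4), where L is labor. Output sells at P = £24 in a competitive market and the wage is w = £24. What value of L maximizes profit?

L* = 1296

MP_L = (3/4)·8·L^(-1/4) = 6·L^(-1/4).
Profit maximization for a price taker requires P·MP_L = w: 24·6·L^(-1/4) = 24.
So L^(-1/4) = 1/6, which gives L = 1296.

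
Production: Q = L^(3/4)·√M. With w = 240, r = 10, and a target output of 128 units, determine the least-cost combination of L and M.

L* = 16, M* = 256

Cost minimization requires the marginal rate of technical substitution to equal the input-price ratio: MP_L/MP_M = w/r.
Here MP_L/MP_M = (3/4)·(M/L)/(1/2) = 1.5·(M/L). Setting this equal to 240/10 = 24 gives M = 16L.
Substituting into Q = 128: L^(3/4)·(16L)^(1/2) = 128.
Solving, L = 16 and M = 256.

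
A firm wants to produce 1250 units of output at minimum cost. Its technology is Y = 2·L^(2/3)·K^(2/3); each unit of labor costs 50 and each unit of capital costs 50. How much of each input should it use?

Cost minimization requires the marginal rate of technical substitution to equal the input-price ratio: MP_L/MP_K = w/r.
Here MP_L/MP_K = (2/3)·(K/L)/(2/3) = (K/L). Setting this equal to 50/50 = 1 gives K = L.
Substituting into Y = 1250: 2·L^(2/3)·(L)^(2/3) = 1250.
Solving, L = 125 and K = 125.

L* = 125, K* = 125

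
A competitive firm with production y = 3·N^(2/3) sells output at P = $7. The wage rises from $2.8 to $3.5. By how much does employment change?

From P·MP_N = w with MP_N = 2·N^(-1/3), the labor demand is N(w) = (14/w)^(3).
At w = 2.8: N = 125. At w = 3.5: N = 64.
ΔN = 64 − 125 = -61.

ΔN = -61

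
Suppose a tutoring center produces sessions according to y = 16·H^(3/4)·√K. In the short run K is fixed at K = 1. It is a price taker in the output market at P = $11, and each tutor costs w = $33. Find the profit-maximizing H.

H* = 256

With K = 1, MP_H = (3/4)·16·H^(-1/4)·1^(1/2) = 12·H^(-1/4).
Profit maximization for a price taker requires P·MP_H = w: 11·12·H^(-1/4) = 33.
So H^(-1/4) = 0.25, which gives H = 256.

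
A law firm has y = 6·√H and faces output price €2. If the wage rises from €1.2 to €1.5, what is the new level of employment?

From P·MP_H = w with MP_H = 3·H^(-1/2), the labor demand is H(w) = (6/w)^(2).
At w = 1.2: H = 25. At w = 1.5: H = 16.

H* = 16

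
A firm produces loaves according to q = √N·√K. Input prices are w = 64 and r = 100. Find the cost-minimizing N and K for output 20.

Cost minimization requires the marginal rate of technical substitution to equal the input-price ratio: MP_N/MP_K = w/r.
Here MP_N/MP_K = (1/2)·(K/N)/(1/2) = (K/N). Setting this equal to 64/100 = 0.64 gives K = 0.64N.
Substituting into q = 20: N^(1/2)·(0.64N)^(1/2) = 20.
Solving, N = 25 and K = 16.

N* = 25, K* = 16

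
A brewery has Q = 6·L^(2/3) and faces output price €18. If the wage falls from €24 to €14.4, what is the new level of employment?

From P·MP_L = w with MP_L = 4·L^(-1/3), the labor demand is L(w) = (72/w)^(3).
At w = 24: L = 27. At w = 14.4: L = 125.

L* = 125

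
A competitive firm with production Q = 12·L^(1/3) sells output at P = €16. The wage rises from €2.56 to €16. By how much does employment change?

ΔL = -117

From P·MP_L = w with MP_L = 4·L^(-2/3), the labor demand is L(w) = (64/w)^(3/2).
At w = 2.56: L = 125. At w = 16: L = 8.
ΔL = 8 − 125 = -117.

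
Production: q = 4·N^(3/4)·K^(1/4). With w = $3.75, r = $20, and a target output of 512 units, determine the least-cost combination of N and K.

N* = 256, K* = 16

Cost minimization requires the marginal rate of technical substitution to equal the input-price ratio: MP_N/MP_K = w/r.
Here MP_N/MP_K = (3/4)·(K/N)/(1/4) = 3·(K/N). Setting this equal to 3.75/20 = 0.1875 gives K = 0.0625N.
Substituting into q = 512: 4·N^(3/4)·(0.0625N)^(1/4) = 512.
Solving, N = 256 and K = 16.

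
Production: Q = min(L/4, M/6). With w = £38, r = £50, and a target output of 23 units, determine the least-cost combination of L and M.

With a fixed-proportions technology, the cost-minimizing bundle uses no slack in either input: L/4 = M/6 = Q.
So L = 4·23 = 92 and M = 6·23 = 138.

L* = 92, M* = 138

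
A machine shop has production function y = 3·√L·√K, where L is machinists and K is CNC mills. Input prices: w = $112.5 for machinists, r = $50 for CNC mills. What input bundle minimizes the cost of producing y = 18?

Cost minimization requires the marginal rate of technical substitution to equal the input-price ratio: MP_L/MP_K = w/r.
Here MP_L/MP_K = (1/2)·(K/L)/(1/2) = (K/L). Setting this equal to 112.5/50 = 2.25 gives K = 2.25L.
Substituting into y = 18: 3·L^(1/2)·(2.25L)^(1/2) = 18.
Solving, L = 4 and K = 9.

L* = 4, K* = 9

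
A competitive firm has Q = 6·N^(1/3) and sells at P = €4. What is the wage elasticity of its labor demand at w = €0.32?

MP_N = (1/3)·6·N^(-2/3), so P·MP_N = w gives 8·N^(-2/3) = w.
Solving, N(w) = (8/w)^(3/2). This is a constant-elasticity form: N ∝ w^(−3/2), so ε = −3/2.

ε = -1.5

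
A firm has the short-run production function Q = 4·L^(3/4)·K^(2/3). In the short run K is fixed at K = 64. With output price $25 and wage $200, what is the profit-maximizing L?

With K = 64, MP_L = (3/4)·4·L^(-1/4)·64^(2/3) = 48·L^(-1/4).
Profit maximization for a price taker requires P·MP_L = w: 25·48·L^(-1/4) = 200.
So L^(-1/4) = 1/6, which gives L = 1296.

L* = 1296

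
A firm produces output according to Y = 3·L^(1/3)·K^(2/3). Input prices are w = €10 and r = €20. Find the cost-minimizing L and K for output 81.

L* = 27, K* = 27

Cost minimization requires the marginal rate of technical substitution to equal the input-price ratio: MP_L/MP_K = w/r.
Here MP_L/MP_K = (1/3)·(K/L)/(2/3) = 0.5·(K/L). Setting this equal to 10/20 = 0.5 gives K = L.
Substituting into Y = 81: 3·L^(1/3)·(L)^(2/3) = 81.
Solving, L = 27 and K = 27.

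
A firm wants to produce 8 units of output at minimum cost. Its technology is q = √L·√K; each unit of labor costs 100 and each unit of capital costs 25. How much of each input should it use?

Cost minimization requires the marginal rate of technical substitution to equal the input-price ratio: MP_L/MP_K = w/r.
Here MP_L/MP_K = (1/2)·(K/L)/(1/2) = (K/L). Setting this equal to 100/25 = 4 gives K = 4L.
Substituting into q = 8: L^(1/2)·(4L)^(1/2) = 8.
Solving, L = 4 and K = 16.

L* = 4, K* = 16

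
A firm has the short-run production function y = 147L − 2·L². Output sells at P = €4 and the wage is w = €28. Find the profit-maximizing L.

L* = 35

The marginal product of L is MP_L = 147 − 4L.
A price-taking firm hires until the value of the marginal product equals the wage: P·MP_L = w, so 4·(147 − 4L) = 28.
Then 147 − 4L = 7, giving L = 35.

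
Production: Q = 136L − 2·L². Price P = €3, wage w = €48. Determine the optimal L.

The marginal product of L is MP_L = 136 − 4L.
A price-taking firm hires until the value of the marginal product equals the wage: P·MP_L = w, so 3·(136 − 4L) = 48.
Then 136 − 4L = 16, giving L = 30.

L* = 30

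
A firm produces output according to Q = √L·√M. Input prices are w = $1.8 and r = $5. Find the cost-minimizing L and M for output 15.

Cost minimization requires the marginal rate of technical substitution to equal the input-price ratio: MP_L/MP_M = w/r.
Here MP_L/MP_M = (1/2)·(M/L)/(1/2) = (M/L). Setting this equal to 1.8/5 = 0.36 gives M = 0.36L.
Substituting into Q = 15: L^(1/2)·(0.36L)^(1/2) = 15.
Solving, L = 25 and M = 9.

L* = 25, M* = 9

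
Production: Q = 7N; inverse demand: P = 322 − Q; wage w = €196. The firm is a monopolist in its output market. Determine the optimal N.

Marginal revenue from the inverse demand is MR = 322 − 2Q.
The marginal product is MP_N = 7.
A monopolist hires until marginal revenue product equals the wage: MR·MP_N = w.
(322 − 14N)·7 = 196, so N = 21.

N* = 21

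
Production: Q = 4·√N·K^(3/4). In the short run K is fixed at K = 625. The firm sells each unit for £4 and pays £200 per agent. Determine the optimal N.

With K = 625, MP_N = (1/2)·4·N^(-1/2)·625^(3/4) = 250·N^(-1/2).
Profit maximization for a price taker requires P·MP_N = w: 4·250·N^(-1/2) = 200.
So N^(-1/2) = 0.2, which gives N = 25.

N* = 25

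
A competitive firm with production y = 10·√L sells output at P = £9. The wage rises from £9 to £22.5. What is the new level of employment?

From P·MP_L = w with MP_L = 5·L^(-1/2), the labor demand is L(w) = (45/w)^(2).
At w = 9: L = 25. At w = 22.5: L = 4.

L* = 4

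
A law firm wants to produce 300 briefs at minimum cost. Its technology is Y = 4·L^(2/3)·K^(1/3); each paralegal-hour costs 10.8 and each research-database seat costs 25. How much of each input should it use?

Cost minimization requires the marginal rate of technical substitution to equal the input-price ratio: MP_L/MP_K = w/r.
Here MP_L/MP_K = (2/3)·(K/L)/(1/3) = 2·(K/L). Setting this equal to 10.8/25 = 0.432 gives K = 0.216L.
Substituting into Y = 300: 4·L^(2/3)·(0.216L)^(1/3) = 300.
Solving, L = 125 and K = 27.

L* = 125, K* = 27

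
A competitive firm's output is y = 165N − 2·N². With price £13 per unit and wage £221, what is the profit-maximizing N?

N* = 37

The marginal product of N is MP_N = 165 − 4N.
A price-taking firm hires until the value of the marginal product equals the wage: P·MP_N = w, so 13·(165 − 4N) = 221.
Then 165 − 4N = 17, giving N = 37.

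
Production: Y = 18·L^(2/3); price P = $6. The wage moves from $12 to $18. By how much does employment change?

ΔL = -152

From P·MP_L = w with MP_L = 12·L^(-1/3), the labor demand is L(w) = (72/w)^(3).
At w = 12: L = 216. At w = 18: L = 64.
ΔL = 64 − 216 = -152.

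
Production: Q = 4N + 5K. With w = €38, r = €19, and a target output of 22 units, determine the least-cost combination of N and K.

N* = 0, K* = 4.4

The inputs are perfect substitutes, so the firm uses whichever has the lower cost per unit of output.
Cost per unit of output via N is w/4 = 9.5; via K it is r/5 = 3.8. K is cheaper.
Producing Q = 22 with K alone: N = 0, K = 4.4.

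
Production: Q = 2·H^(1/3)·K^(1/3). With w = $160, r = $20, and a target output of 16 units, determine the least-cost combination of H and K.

H* = 8, K* = 64

Cost minimization requires the marginal rate of technical substitution to equal the input-price ratio: MP_H/MP_K = w/r.
Here MP_H/MP_K = (1/3)·(K/H)/(1/3) = (K/H). Setting this equal to 160/20 = 8 gives K = 8H.
Substituting into Q = 16: 2·H^(1/3)·(8H)^(1/3) = 16.
Solving, H = 8 and K = 64.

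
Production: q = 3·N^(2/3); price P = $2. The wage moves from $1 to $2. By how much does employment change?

ΔN = -56

From P·MP_N = w with MP_N = 2·N^(-1/3), the labor demand is N(w) = (4/w)^(3).
At w = 1: N = 64. At w = 2: N = 8.
ΔN = 8 − 64 = -56.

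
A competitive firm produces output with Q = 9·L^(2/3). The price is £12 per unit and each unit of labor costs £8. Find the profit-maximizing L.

L* = 729

MP_L = (2/3)·9·L^(-1/3) = 6·L^(-1/3).
Profit maximization for a price taker requires P·MP_L = w: 12·6·L^(-1/3) = 8.
So L^(-1/3) = 1/9, which gives L = 729.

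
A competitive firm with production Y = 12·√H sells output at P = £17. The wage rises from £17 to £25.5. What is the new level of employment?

From P·MP_H = w with MP_H = 6·H^(-1/2), the labor demand is H(w) = (102/w)^(2).
At w = 17: H = 36. At w = 25.5: H = 16.

H* = 16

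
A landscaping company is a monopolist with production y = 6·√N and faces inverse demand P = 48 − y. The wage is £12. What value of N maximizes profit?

Marginal revenue from the inverse demand is MR = 48 − 2y.
The marginal product is MP_N = 3·N^(-1/2).
A monopolist hires until marginal revenue product equals the wage: MR·MP_N = w.
At N, y = 6·√N. Substituting and solving: (48 − 12·√N)·3·N^(-1/2) = 12 gives N = 9.

N* = 9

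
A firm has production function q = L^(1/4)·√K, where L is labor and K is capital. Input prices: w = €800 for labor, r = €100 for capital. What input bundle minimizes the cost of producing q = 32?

L* = 16, K* = 256

Cost minimization requires the marginal rate of technical substitution to equal the input-price ratio: MP_L/MP_K = w/r.
Here MP_L/MP_K = (1/4)·(K/L)/(1/2) = 0.5·(K/L). Setting this equal to 800/100 = 8 gives K = 16L.
Substituting into q = 32: L^(1/4)·(16L)^(1/2) = 32.
Solving, L = 16 and K = 256.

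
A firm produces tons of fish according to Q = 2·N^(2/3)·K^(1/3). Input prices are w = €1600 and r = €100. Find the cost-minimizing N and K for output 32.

Cost minimization requires the marginal rate of technical substitution to equal the input-price ratio: MP_N/MP_K = w/r.
Here MP_N/MP_K = (2/3)·(K/N)/(1/3) = 2·(K/N). Setting this equal to 1600/100 = 16 gives K = 8N.
Substituting into Q = 32: 2·N^(2/3)·(8N)^(1/3) = 32.
Solving, N = 8 and K = 64.

N* = 8, K* = 64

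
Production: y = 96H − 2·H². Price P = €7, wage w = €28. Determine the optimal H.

The marginal product of H is MP_H = 96 − 4H.
A price-taking firm hires until the value of the marginal product equals the wage: P·MP_H = w, so 7·(96 − 4H) = 28.
Then 96 − 4H = 4, giving H = 23.

H* = 23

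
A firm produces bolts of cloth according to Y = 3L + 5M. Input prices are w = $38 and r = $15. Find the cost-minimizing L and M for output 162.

L* = 0, M* = 32.4

The inputs are perfect substitutes, so the firm uses whichever has the lower cost per unit of output.
Cost per unit of output via L is w/3 = 38/3; via M it is r/5 = 3. M is cheaper.
Producing Y = 162 with M alone: L = 0, M = 32.4.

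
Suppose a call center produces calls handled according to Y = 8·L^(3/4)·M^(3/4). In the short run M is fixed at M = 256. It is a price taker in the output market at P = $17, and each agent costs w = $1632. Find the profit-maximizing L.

L* = 256

With M = 256, MP_L = (3/4)·8·L^(-1/4)·256^(3/4) = 384·L^(-1/4).
Profit maximization for a price taker requires P·MP_L = w: 17·384·L^(-1/4) = 1632.
So L^(-1/4) = 0.25, which gives L = 256.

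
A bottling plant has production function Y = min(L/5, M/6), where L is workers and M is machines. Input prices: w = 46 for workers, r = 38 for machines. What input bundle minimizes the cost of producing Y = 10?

With a fixed-proportions technology, the cost-minimizing bundle uses no slack in either input: L/5 = M/6 = Y.
So L = 5·10 = 50 and M = 6·10 = 60.

L* = 50, M* = 60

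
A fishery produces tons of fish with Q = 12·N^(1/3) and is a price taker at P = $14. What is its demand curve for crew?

N(w) = (56/w)^(3/2)

MP_N = (1/3)·12·N^(-2/3) = 4·N^(-2/3).
Setting P·MP_N = w: 56·N^(-2/3) = w.
Solving for N: N^(-2/3) = w/56, so N = (56/w)^(3/2).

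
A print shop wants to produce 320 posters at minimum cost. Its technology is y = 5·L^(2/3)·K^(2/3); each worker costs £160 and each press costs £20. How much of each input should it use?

L* = 8, K* = 64

Cost minimization requires the marginal rate of technical substitution to equal the input-price ratio: MP_L/MP_K = w/r.
Here MP_L/MP_K = (2/3)·(K/L)/(2/3) = (K/L). Setting this equal to 160/20 = 8 gives K = 8L.
Substituting into y = 320: 5·L^(2/3)·(8L)^(2/3) = 320.
Solving, L = 8 and K = 64.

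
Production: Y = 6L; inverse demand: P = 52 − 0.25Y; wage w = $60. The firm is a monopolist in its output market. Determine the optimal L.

L* = 14

Marginal revenue from the inverse demand is MR = 52 − 0.5Y.
The marginal product is MP_L = 6.
A monopolist hires until marginal revenue product equals the wage: MR·MP_L = w.
(52 − 3L)·6 = 60, so L = 14.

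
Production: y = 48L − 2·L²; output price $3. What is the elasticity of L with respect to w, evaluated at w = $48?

From P·MP_L = w with MP_L = 48 − 4L, labor demand is L(w) = (48 − w/3)/4.
dL/dw = −1/(12) = -1/12.
At w = 48, L = 8, so ε = (dL/dw)·(w/L) = (-1/12)·(48/8) = -0.5.

ε = -0.5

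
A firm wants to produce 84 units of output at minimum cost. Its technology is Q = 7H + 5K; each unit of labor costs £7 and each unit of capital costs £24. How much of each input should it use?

The inputs are perfect substitutes, so the firm uses whichever has the lower cost per unit of output.
Cost per unit of output via H is w/7 = 1; via K it is r/5 = 4.8. H is cheaper.
Producing Q = 84 with H alone: H = 12, K = 0.

H* = 12, K* = 0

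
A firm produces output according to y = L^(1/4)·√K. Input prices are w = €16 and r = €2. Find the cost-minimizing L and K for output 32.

L* = 16, K* = 256

Cost minimization requires the marginal rate of technical substitution to equal the input-price ratio: MP_L/MP_K = w/r.
Here MP_L/MP_K = (1/4)·(K/L)/(1/2) = 0.5·(K/L). Setting this equal to 16/2 = 8 gives K = 16L.
Substituting into y = 32: L^(1/4)·(16L)^(1/2) = 32.
Solving, L = 16 and K = 256.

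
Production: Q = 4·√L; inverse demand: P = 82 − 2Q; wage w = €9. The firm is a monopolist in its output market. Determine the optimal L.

L* = 16

Marginal revenue from the inverse demand is MR = 82 − 4Q.
The marginal product is MP_L = 2·L^(-1/2).
A monopolist hires until marginal revenue product equals the wage: MR·MP_L = w.
At L, Q = 4·√L. Substituting and solving: (82 − 16·√L)·2·L^(-1/2) = 9 gives L = 16.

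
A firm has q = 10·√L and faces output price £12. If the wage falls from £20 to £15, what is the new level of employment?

L* = 16

From P·MP_L = w with MP_L = 5·L^(-1/2), the labor demand is L(w) = (60/w)^(2).
At w = 20: L = 9. At w = 15: L = 16.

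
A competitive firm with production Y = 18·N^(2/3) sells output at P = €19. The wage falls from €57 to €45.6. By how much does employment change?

ΔN = 61

From P·MP_N = w with MP_N = 12·N^(-1/3), the labor demand is N(w) = (228/w)^(3).
At w = 57: N = 64. At w = 45.6: N = 125.
ΔN = 125 − 64 = 61.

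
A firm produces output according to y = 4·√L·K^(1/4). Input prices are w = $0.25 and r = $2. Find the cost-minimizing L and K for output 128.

Cost minimization requires the marginal rate of technical substitution to equal the input-price ratio: MP_L/MP_K = w/r.
Here MP_L/MP_K = (1/2)·(K/L)/(1/4) = 2·(K/L). Setting this equal to 0.25/2 = 0.125 gives K = 0.0625L.
Substituting into y = 128: 4·L^(1/2)·(0.0625L)^(1/4) = 128.
Solving, L = 256 and K = 16.

L* = 256, K* = 16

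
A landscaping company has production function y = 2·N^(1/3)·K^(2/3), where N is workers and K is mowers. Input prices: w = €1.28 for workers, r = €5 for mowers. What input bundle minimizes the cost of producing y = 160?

Cost minimization requires the marginal rate of technical substitution to equal the input-price ratio: MP_N/MP_K = w/r.
Here MP_N/MP_K = (1/3)·(K/N)/(2/3) = 0.5·(K/N). Setting this equal to 1.28/5 = 0.256 gives K = 0.512N.
Substituting into y = 160: 2·N^(1/3)·(0.512N)^(2/3) = 160.
Solving, N = 125 and K = 64.

N* = 125, K* = 64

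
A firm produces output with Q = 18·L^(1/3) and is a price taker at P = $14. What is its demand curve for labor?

L(w) = (84/w)^(3/2)

MP_L = (1/3)·18·L^(-2/3) = 6·L^(-2/3).
Setting P·MP_L = w: 84·L^(-2/3) = w.
Solving for L: L^(-2/3) = w/84, so L = (84/w)^(3/2).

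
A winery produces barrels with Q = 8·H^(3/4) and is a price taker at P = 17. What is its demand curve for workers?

MP_H = (3/4)·8·H^(-1/4) = 6·H^(-1/4).
Setting P·MP_H = w: 102·H^(-1/4) = w.
Solving for H: H^(-1/4) = w/102, so H = (102/w)^(4).

H(w) = (102/w)^(4)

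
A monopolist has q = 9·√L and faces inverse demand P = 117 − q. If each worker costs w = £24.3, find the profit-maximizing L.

L* = 25

Marginal revenue from the inverse demand is MR = 117 − 2q.
The marginal product is MP_L = 4.5·L^(-1/2).
A monopolist hires until marginal revenue product equals the wage: MR·MP_L = w.
At L, q = 9·√L. Substituting and solving: (117 − 18·√L)·4.5·L^(-1/2) = 24.3 gives L = 25.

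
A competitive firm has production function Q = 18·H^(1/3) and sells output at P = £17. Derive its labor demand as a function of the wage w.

H(w) = (102/w)^(3/2)

MP_H = (1/3)·18·H^(-2/3) = 6·H^(-2/3).
Setting P·MP_H = w: 102·H^(-2/3) = w.
Solving for H: H^(-2/3) = w/102, so H = (102/w)^(3/2).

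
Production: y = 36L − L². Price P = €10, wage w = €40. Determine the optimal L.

The marginal product of L is MP_L = 36 − 2L.
A price-taking firm hires until the value of the marginal product equals the wage: P·MP_L = w, so 10·(36 − 2L) = 40.
Then 36 − 2L = 4, giving L = 16.

L* = 16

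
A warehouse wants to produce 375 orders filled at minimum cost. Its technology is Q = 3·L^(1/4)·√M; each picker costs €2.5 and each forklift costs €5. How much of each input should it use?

Cost minimization requires the marginal rate of technical substitution to equal the input-price ratio: MP_L/MP_M = w/r.
Here MP_L/MP_M = (1/4)·(M/L)/(1/2) = 0.5·(M/L). Setting this equal to 2.5/5 = 0.5 gives M = L.
Substituting into Q = 375: 3·L^(1/4)·(L)^(1/2) = 375.
Solving, L = 625 and M = 625.

L* = 625, M* = 625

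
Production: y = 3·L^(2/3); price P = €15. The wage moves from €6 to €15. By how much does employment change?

ΔL = -117

From P·MP_L = w with MP_L = 2·L^(-1/3), the labor demand is L(w) = (30/w)^(3).
At w = 6: L = 125. At w = 15: L = 8.
ΔL = 8 − 125 = -117.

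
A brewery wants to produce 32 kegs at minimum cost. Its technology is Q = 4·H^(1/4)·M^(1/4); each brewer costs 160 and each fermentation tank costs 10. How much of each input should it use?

H* = 16, M* = 256

Cost minimization requires the marginal rate of technical substitution to equal the input-price ratio: MP_H/MP_M = w/r.
Here MP_H/MP_M = (1/4)·(M/H)/(1/4) = (M/H). Setting this equal to 160/10 = 16 gives M = 16H.
Substituting into Q = 32: 4·H^(1/4)·(16H)^(1/4) = 32.
Solving, H = 16 and M = 256.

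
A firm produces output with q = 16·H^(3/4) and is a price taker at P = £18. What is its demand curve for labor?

MP_H = (3/4)·16·H^(-1/4) = 12·H^(-1/4).
Setting P·MP_H = w: 216·H^(-1/4) = w.
Solving for H: H^(-1/4) = w/216, so H = (216/w)^(4).

H(w) = (216/w)^(4)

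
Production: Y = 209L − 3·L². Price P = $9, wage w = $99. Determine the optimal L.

L* = 33

The marginal product of L is MP_L = 209 − 6L.
A price-taking firm hires until the value of the marginal product equals the wage: P·MP_L = w, so 9·(209 − 6L) = 99.
Then 209 − 6L = 11, giving L = 33.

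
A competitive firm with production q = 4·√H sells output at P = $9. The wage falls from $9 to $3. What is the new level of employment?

From P·MP_H = w with MP_H = 2·H^(-1/2), the labor demand is H(w) = (18/w)^(2).
At w = 9: H = 4. At w = 3: H = 36.

H* = 36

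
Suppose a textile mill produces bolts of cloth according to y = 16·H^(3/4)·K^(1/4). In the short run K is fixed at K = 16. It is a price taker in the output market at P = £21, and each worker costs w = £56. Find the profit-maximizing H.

With K = 16, MP_H = (3/4)·16·H^(-1/4)·16^(1/4) = 24·H^(-1/4).
Profit maximization for a price taker requires P·MP_H = w: 21·24·H^(-1/4) = 56.
So H^(-1/4) = 1/9, which gives H = 6561.

H* = 6561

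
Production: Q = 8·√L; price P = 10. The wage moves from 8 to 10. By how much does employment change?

ΔL = -9

From P·MP_L = w with MP_L = 4·L^(-1/2), the labor demand is L(w) = (40/w)^(2).
At w = 8: L = 25. At w = 10: L = 16.
ΔL = 16 − 25 = -9.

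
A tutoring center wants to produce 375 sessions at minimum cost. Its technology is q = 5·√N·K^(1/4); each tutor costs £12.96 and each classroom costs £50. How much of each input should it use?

Cost minimization requires the marginal rate of technical substitution to equal the input-price ratio: MP_N/MP_K = w/r.
Here MP_N/MP_K = (1/2)·(K/N)/(1/4) = 2·(K/N). Setting this equal to 12.96/50 = 0.2592 gives K = 0.1296N.
Substituting into q = 375: 5·N^(1/2)·(0.1296N)^(1/4) = 375.
Solving, N = 625 and K = 81.

N* = 625, K* = 81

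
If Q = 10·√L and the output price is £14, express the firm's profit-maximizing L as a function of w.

L(w) = 4900/w²

MP_L = (1/2)·10·L^(-1/2) = 5·L^(-1/2).
Setting P·MP_L = w: 70·L^(-1/2) = w.
Solving for L: L^(-1/2) = w/70, so L = (70/w)^(2).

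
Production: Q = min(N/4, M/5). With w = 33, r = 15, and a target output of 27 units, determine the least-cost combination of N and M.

With a fixed-proportions technology, the cost-minimizing bundle uses no slack in either input: N/4 = M/5 = Q.
So N = 4·27 = 108 and M = 5·27 = 135.

N* = 108, M* = 135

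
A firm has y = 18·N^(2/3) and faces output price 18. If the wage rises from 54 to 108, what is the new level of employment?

From P·MP_N = w with MP_N = 12·N^(-1/3), the labor demand is N(w) = (216/w)^(3).
At w = 54: N = 64. At w = 108: N = 8.

N* = 8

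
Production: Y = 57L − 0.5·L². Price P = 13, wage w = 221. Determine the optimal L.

L* = 40

The marginal product of L is MP_L = 57 − L.
A price-taking firm hires until the value of the marginal product equals the wage: P·MP_L = w, so 13·(57 − L) = 221.
Then 57 − L = 17, giving L = 40.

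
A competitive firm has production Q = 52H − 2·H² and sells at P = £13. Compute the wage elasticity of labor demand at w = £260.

ε = -0.625

From P·MP_H = w with MP_H = 52 − 4H, labor demand is H(w) = (52 − w/13)/4.
dH/dw = −1/(52) = -1/52.
At w = 260, H = 8, so ε = (dH/dw)·(w/H) = (-1/52)·(260/8) = -0.625.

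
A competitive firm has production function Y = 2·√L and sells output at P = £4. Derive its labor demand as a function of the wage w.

L(w) = 16/w²

MP_L = (1/2)·2·L^(-1/2) = L^(-1/2).
Setting P·MP_L = w: 4·L^(-1/2) = w.
Solving for L: L^(-1/2) = w/4, so L = (4/w)^(2).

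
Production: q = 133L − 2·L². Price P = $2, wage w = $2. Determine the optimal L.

L* = 33

The marginal product of L is MP_L = 133 − 4L.
A price-taking firm hires until the value of the marginal product equals the wage: P·MP_L = w, so 2·(133 − 4L) = 2.
Then 133 − 4L = 1, giving L = 33.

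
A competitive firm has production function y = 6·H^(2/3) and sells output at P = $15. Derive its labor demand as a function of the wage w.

H(w) = 216000/w³

MP_H = (2/3)·6·H^(-1/3) = 4·H^(-1/3).
Setting P·MP_H = w: 60·H^(-1/3) = w.
Solving for H: H^(-1/3) = w/60, so H = (60/w)^(3).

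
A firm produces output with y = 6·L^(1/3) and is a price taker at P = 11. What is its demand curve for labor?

MP_L = (1/3)·6·L^(-2/3) = 2·L^(-2/3).
Setting P·MP_L = w: 22·L^(-2/3) = w.
Solving for L: L^(-2/3) = w/22, so L = (22/w)^(3/2).

L(w) = (22/w)^(3/2)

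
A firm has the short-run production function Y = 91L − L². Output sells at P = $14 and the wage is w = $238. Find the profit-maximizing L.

The marginal product of L is MP_L = 91 − 2L.
A price-taking firm hires until the value of the marginal product equals the wage: P·MP_L = w, so 14·(91 − 2L) = 238.
Then 91 − 2L = 17, giving L = 37.

L* = 37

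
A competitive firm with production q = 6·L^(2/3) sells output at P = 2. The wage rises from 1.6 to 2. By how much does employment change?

ΔL = -61

From P·MP_L = w with MP_L = 4·L^(-1/3), the labor demand is L(w) = (8/w)^(3).
At w = 1.6: L = 125. At w = 2: L = 64.
ΔL = 64 − 125 = -61.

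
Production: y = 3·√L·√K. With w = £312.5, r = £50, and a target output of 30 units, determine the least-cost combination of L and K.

L* = 4, K* = 25

Cost minimization requires the marginal rate of technical substitution to equal the input-price ratio: MP_L/MP_K = w/r.
Here MP_L/MP_K = (1/2)·(K/L)/(1/2) = (K/L). Setting this equal to 312.5/50 = 6.25 gives K = 6.25L.
Substituting into y = 30: 3·L^(1/2)·(6.25L)^(1/2) = 30.
Solving, L = 4 and K = 25.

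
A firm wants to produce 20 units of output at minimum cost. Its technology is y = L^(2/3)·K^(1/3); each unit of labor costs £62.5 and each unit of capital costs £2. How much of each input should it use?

L* = 8, K* = 125

Cost minimization requires the marginal rate of technical substitution to equal the input-price ratio: MP_L/MP_K = w/r.
Here MP_L/MP_K = (2/3)·(K/L)/(1/3) = 2·(K/L). Setting this equal to 62.5/2 = 31.25 gives K = 15.625L.
Substituting into y = 20: L^(2/3)·(15.625L)^(1/3) = 20.
Solving, L = 8 and K = 125.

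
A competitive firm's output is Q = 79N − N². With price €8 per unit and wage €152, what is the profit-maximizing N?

The marginal product of N is MP_N = 79 − 2N.
A price-taking firm hires until the value of the marginal product equals the wage: P·MP_N = w, so 8·(79 − 2N) = 152.
Then 79 − 2N = 19, giving N = 30.

N* = 30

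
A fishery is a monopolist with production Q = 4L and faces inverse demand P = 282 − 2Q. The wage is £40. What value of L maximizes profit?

L* = 17

Marginal revenue from the inverse demand is MR = 282 − 4Q.
The marginal product is MP_L = 4.
A monopolist hires until marginal revenue product equals the wage: MR·MP_L = w.
(282 − 16L)·4 = 40, so L = 17.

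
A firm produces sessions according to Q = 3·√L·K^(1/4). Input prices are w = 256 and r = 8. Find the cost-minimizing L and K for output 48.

Cost minimization requires the marginal rate of technical substitution to equal the input-price ratio: MP_L/MP_K = w/r.
Here MP_L/MP_K = (1/2)·(K/L)/(1/4) = 2·(K/L). Setting this equal to 256/8 = 32 gives K = 16L.
Substituting into Q = 48: 3·L^(1/2)·(16L)^(1/4) = 48.
Solving, L = 16 and K = 256.

L* = 16, K* = 256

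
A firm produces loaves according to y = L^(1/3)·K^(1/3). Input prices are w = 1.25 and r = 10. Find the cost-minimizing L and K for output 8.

Cost minimization requires the marginal rate of technical substitution to equal the input-price ratio: MP_L/MP_K = w/r.
Here MP_L/MP_K = (1/3)·(K/L)/(1/3) = (K/L). Setting this equal to 1.25/10 = 0.125 gives K = 0.125L.
Substituting into y = 8: L^(1/3)·(0.125L)^(1/3) = 8.
Solving, L = 64 and K = 8.

L* = 64, K* = 8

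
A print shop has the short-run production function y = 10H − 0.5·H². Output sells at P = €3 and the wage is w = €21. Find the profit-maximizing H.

H* = 3

The marginal product of H is MP_H = 10 − H.
A price-taking firm hires until the value of the marginal product equals the wage: P·MP_H = w, so 3·(10 − H) = 21.
Then 10 − H = 7, giving H = 3.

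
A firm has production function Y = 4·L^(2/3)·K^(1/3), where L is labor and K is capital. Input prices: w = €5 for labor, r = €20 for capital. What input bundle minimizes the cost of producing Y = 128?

Cost minimization requires the marginal rate of technical substitution to equal the input-price ratio: MP_L/MP_K = w/r.
Here MP_L/MP_K = (2/3)·(K/L)/(1/3) = 2·(K/L). Setting this equal to 5/20 = 0.25 gives K = 0.125L.
Substituting into Y = 128: 4·L^(2/3)·(0.125L)^(1/3) = 128.
Solving, L = 64 and K = 8.

L* = 64, K* = 8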